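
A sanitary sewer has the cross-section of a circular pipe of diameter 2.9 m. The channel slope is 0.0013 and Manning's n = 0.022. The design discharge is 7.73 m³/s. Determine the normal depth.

y_n = 2.12 m

Manning's equation rearranged: A R^(2/3) = nQ / (1·√S) = 0.022 × 7.73 / (√0.0013) = 4.717.
At y = 1.47 m: A R^(2/3) = 2.728 — too small.
At y = 2.48 m: A R^(2/3) = 5.517 — too large.
At y = 2.12 m: A R^(2/3) = 4.715 — close enough.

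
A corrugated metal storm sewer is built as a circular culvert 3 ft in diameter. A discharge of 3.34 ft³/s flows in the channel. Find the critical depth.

At critical depth, Q² T / (g A³) = 1, i.e. A³/T = Q²/g = 3.34²/32.2 = 0.3464.
Try y = 0.629 ft: A³/T = 0.511 — over.
Try y = 0.461 ft: A³/T = 0.1509 — short.
Try y = 0.57 ft: A³/T = 0.3474 — close enough.

y_c = 0.57 ft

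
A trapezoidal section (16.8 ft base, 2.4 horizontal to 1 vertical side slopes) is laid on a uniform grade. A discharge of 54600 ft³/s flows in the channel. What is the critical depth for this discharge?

At critical depth, Q² T / (g A³) = 1, i.e. A³/T = Q²/g = 54600²/32.2 = 92580000.
Try y = 25.2 ft: A³/T = 53610000 — too small.
Try y = 33.1 ft: A³/T = 184000000 — too large.
Try y = 28.5 ft: A³/T = 93210000 — ≈ 92580000.

y_c = 28.5 ft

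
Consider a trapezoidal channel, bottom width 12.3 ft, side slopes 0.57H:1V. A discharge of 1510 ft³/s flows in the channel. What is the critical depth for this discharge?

At critical depth, Q² T / (g A³) = 1, i.e. A³/T = Q²/g = 1510²/32.2 = 70810.
At y = 5.98 ft: A³/T = 43360 — too small.
At y = 7.56 ft: A³/T = 94640 — too large.
At y = 6.93 ft: A³/T = 70700 — matches.

y_c = 6.93 ft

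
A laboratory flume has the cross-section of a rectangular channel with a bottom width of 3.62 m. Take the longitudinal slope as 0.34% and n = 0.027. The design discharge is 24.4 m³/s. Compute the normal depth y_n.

Manning's equation rearranged: A R^(2/3) = nQ / (1·√S) = 0.027 × 24.4 / (√0.0034) = 11.3.
Trying y = 2.26 m: A R^(2/3) = 8.209 — short.
Trying y = 3.37 m: A R^(2/3) = 13.6 — over.
Trying y = 2.9 m: A R^(2/3) = 11.28 — matches.

y_n = 2.9 m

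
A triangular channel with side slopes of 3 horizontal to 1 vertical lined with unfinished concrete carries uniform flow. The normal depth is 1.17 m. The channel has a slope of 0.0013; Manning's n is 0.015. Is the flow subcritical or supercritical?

subcritical

For a triangular section with side slope z = 3: A = zy² = 3×1.17² = 4.107 m²; P = 2y√(1+z²) = 2×1.17×3.162 = 7.4 m.
Hydraulic radius R = A/P = 4.107/7.4 = 0.555 m.
V = (1/n) R^(2/3) √S = (1/0.015) × 0.555^(2/3) × √0.0013 = 1.623 m/s. Hydraulic depth D_h = A/T = 4.107/7.02 = 0.585 m.
Froude number Fr = V/√(g·D_h) = 1.623/√(9.81×0.585) = 0.678, which is less than 1, so the flow is subcritical.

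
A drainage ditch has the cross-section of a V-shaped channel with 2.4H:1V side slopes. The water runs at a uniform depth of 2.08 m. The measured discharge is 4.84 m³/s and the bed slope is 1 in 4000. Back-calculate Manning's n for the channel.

For a triangular section with side slope z = 2.4: A = zy² = 2.4×2.08² = 10.38 m²; P = 2y√(1+z²) = 2×2.08×2.6 = 10.82 m.
Hydraulic radius R = A/P = 10.38/10.82 = 0.96 m.
Rearranging Manning's equation: n = (1/Q) A R^(2/3) S^(1/2) = (1/4.84) × 10.38 × 0.96^(2/3) × √0.00025 = 0.033.

n = 0.033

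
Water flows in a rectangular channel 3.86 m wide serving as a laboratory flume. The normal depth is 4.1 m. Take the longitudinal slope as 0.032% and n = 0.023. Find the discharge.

Q = 14.8 m³/s

Flow area A = b·y = 3.86 × 4.1 = 15.83 m². Wetted perimeter P = b + 2y = 3.86 + 2×4.1 = 12.06 m.
Hydraulic radius R = A/P = 15.83/12.06 = 1.312 m.
Manning's equation: Q = (1/n) A R^(2/3) S^(1/2) = (1/0.023) × 15.83 × 1.312^(2/3) × 0.00032^(1/2) = 14.8 m³/s.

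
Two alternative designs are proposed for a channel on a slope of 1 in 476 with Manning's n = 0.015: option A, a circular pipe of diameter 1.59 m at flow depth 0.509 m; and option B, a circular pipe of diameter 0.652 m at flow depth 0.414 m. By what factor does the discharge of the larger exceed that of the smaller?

3.27

Channel A: For a circular section of diameter D = 1.59 m at depth y = 0.509 m, the central angle is θ = 2 arccos(1 − 2y/D) = 2.406 rad. Then A = (D²/8)(θ − sin θ) = 0.5481 m² and P = Dθ/2 = 1.912 m. Hydraulic radius R = A/P = 0.5481/1.912 = 0.2866 m. Q_A = (1/0.015)·0.5481·0.2866^(2/3)·√0.002101 = 0.7279 m³/s.
Channel B: For a circular section of diameter D = 0.652 m at depth y = 0.414 m, the central angle is θ = 2 arccos(1 − 2y/D) = 3.688 rad. Then A = (D²/8)(θ − sin θ) = 0.2236 m² and P = Dθ/2 = 1.202 m. Hydraulic radius R = A/P = 0.2236/1.202 = 0.186 m. Q_B = (1/0.015)·0.2236·0.186^(2/3)·√0.002101 = 0.2226 m³/s.
The larger discharge is 0.7279 m³/s and the smaller is 0.2226 m³/s; the ratio is 3.27.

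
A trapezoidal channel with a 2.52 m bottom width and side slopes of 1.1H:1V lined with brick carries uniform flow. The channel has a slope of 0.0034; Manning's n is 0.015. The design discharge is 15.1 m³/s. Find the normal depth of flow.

y_n = 1.21 m

Manning's equation rearranged: A R^(2/3) = nQ / (1·√S) = 0.015 × 15.1 / (√0.0034) = 3.884.
Try y = 0.829 m: A R^(2/3) = 1.958 — too small.
Try y = 1.36 m: A R^(2/3) = 4.832 — too large.
Try y = 1.21 m: A R^(2/3) = 3.886 — matches.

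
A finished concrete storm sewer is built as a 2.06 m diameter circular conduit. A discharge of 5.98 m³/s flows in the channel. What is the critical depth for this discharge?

At critical depth, Q² T / (g A³) = 1, i.e. A³/T = Q²/g = 5.98²/9.81 = 3.645.
At y = 1.27 m: A³/T = 5.005 — over.
At y = 0.989 m: A³/T = 1.924 — short.
At y = 1.17 m: A³/T = 3.655 — ≈ 3.645.

y_c = 1.17 m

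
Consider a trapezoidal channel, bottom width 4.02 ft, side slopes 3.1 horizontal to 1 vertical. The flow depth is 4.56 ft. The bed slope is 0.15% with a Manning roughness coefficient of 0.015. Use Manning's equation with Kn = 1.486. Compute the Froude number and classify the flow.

subcritical

With bottom width b = 4.02 ft and side slope z = 3.1: A = (b + zy)y = (4.02 + 3.1×4.56)×4.56 = 82.79 ft²; P = b + 2y√(1+z²) = 4.02 + 2×4.56×3.257 = 33.73 ft.
Hydraulic radius R = A/P = 82.79/33.73 = 2.455 ft.
V = (1.486/n) R^(2/3) √S = (1.486/0.015) × 2.455^(2/3) × √0.0015 = 6.982 ft/s. Hydraulic depth D_h = A/T = 82.79/32.29 = 2.564 ft.
Froude number Fr = V/√(g·D_h) = 6.982/√(32.2×2.564) = 0.768, which is less than 1, so the flow is subcritical.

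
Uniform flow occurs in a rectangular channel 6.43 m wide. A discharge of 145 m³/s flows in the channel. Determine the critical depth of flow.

y_c = 3.73 m

For a rectangular channel, critical depth y_c = (q²/g)^(1/3) where q = Q/b = 145/6.43 = 22.55 m²/s.
So y_c = (22.55²/9.81)^(1/3) = 3.73 m.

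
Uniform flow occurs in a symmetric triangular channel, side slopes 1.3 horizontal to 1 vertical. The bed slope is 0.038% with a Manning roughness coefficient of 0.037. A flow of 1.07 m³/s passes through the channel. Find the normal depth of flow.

Manning's equation rearranged: A R^(2/3) = nQ / (1·√S) = 0.037 × 1.07 / (√0.00038) = 2.031.
At y = 1.84 m: A R^(2/3) = 3.566 — too large.
At y = 1.25 m: A R^(2/3) = 1.272 — too small.
At y = 1.49 m: A R^(2/3) = 2.031 — close enough.

y_n = 1.49 m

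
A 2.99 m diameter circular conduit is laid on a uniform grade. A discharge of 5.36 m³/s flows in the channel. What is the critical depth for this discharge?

y_c = 0.986 m

At critical depth, Q² T / (g A³) = 1, i.e. A³/T = Q²/g = 5.36²/9.81 = 2.929.
At y = 0.68 m: A³/T = 0.6905 — too small.
At y = 1.19 m: A³/T = 6.041 — too large.
At y = 0.986 m: A³/T = 2.927 — ≈ 2.929.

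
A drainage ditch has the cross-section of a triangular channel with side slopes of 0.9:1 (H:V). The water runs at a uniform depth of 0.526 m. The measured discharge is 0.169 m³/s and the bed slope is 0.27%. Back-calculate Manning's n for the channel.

n = 0.024

For a triangular section with side slope z = 0.9: A = zy² = 0.9×0.526² = 0.249 m²; P = 2y√(1+z²) = 2×0.526×1.345 = 1.415 m.
Hydraulic radius R = A/P = 0.249/1.415 = 0.1759 m.
Rearranging Manning's equation: n = (1/Q) A R^(2/3) S^(1/2) = (1/0.169) × 0.249 × 0.1759^(2/3) × √0.0027 = 0.024.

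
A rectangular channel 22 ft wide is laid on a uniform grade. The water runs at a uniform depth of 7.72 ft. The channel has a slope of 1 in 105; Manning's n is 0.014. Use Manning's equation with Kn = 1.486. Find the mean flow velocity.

Flow area A = b·y = 22 × 7.72 = 169.8 ft². Wetted perimeter P = b + 2y = 22 + 2×7.72 = 37.44 ft.
Hydraulic radius R = A/P = 169.8/37.44 = 4.536 ft.
From Manning's equation, V = (1.486/n) R^(2/3) S^(1/2) = (1.486/0.014) × 4.536^(2/3) × 0.009524^(1/2) = 28.4 ft/s.

V = 28.4 ft/s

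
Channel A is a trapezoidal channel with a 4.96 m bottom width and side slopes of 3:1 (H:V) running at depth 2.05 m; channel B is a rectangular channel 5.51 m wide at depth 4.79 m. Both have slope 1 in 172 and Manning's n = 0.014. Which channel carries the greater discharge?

channel B

Channel A: With bottom width b = 4.96 m and side slope z = 3: A = (b + zy)y = (4.96 + 3×2.05)×2.05 = 22.78 m²; P = b + 2y√(1+z²) = 4.96 + 2×2.05×3.162 = 17.93 m. Hydraulic radius R = A/P = 22.78/17.93 = 1.271 m. Q_A = (1/0.014)·22.78·1.271^(2/3)·√0.005814 = 145.5 m³/s.
Channel B: Flow area A = b·y = 5.51 × 4.79 = 26.39 m². Wetted perimeter P = b + 2y = 5.51 + 2×4.79 = 15.09 m. Hydraulic radius R = A/P = 26.39/15.09 = 1.749 m. Q_B = (1/0.014)·26.39·1.749^(2/3)·√0.005814 = 208.7 m³/s.
Q_A = 145.5 m³/s vs Q_B = 208.7 m³/s, so channel B carries more.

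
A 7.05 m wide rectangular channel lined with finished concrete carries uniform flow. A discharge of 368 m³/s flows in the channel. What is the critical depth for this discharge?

For a rectangular channel, critical depth y_c = (q²/g)^(1/3) where q = Q/b = 368/7.05 = 52.2 m²/s.
So y_c = (52.2²/9.81)^(1/3) = 6.52 m.

y_c = 6.52 m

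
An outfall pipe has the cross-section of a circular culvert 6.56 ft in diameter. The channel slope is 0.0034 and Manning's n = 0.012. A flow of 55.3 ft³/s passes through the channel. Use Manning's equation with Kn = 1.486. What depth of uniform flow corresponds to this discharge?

Manning's equation rearranged: A R^(2/3) = nQ / (1.486·√S) = 0.012 × 55.3 / (1.486 × √0.0034) = 7.659.
At y = 2.12 ft: A R^(2/3) = 10.62 — too large.
At y = 1.51 ft: A R^(2/3) = 5.462 — too small.
At y = 1.79 ft: A R^(2/3) = 7.652 — matches.

y_n = 1.79 ft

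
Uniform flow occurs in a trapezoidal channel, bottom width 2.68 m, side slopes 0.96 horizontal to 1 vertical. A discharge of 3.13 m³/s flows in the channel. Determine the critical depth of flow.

y_c = 0.487 m

At critical depth, Q² T / (g A³) = 1, i.e. A³/T = Q²/g = 3.13²/9.81 = 0.9987.
Try y = 0.548 m: A³/T = 1.453 — high.
Try y = 0.437 m: A³/T = 0.7062 — low.
Try y = 0.487 m: A³/T = 0.9963 — ≈ 0.9987.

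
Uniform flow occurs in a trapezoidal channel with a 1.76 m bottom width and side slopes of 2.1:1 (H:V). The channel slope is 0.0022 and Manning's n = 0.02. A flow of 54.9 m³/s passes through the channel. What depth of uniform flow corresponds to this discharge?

y_n = 2.62 m

Manning's equation rearranged: A R^(2/3) = nQ / (1·√S) = 0.02 × 54.9 / (√0.0022) = 23.41.
Try y = 2.2 m: A R^(2/3) = 15.59 — low.
Try y = 2.62 m: A R^(2/3) = 23.4 — matches.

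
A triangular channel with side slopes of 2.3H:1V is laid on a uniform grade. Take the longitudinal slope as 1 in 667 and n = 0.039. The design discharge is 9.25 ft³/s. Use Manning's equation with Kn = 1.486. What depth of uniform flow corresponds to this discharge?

y_n = 1.77 ft

Manning's equation rearranged: A R^(2/3) = nQ / (1.486·√S) = 0.039 × 9.25 / (1.486 × √0.001499) = 6.27.
Try y = 2.22 ft: A R^(2/3) = 11.47 — over.
Try y = 1.46 ft: A R^(2/3) = 3.752 — short.
Try y = 1.77 ft: A R^(2/3) = 6.27 — close enough.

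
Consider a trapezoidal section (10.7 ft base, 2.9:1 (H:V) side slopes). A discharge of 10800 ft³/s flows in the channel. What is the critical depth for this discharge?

y_c = 13.7 ft

At critical depth, Q² T / (g A³) = 1, i.e. A³/T = Q²/g = 10800²/32.2 = 3622000.
Trying y = 15 ft: A³/T = 5500000 — over.
Trying y = 11.3 ft: A³/T = 1555000 — short.
Trying y = 13.7 ft: A³/T = 3658000 — ≈ 3622000.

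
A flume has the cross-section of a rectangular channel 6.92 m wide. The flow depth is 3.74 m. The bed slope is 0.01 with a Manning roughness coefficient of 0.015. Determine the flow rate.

Q = 255 m³/s

Flow area A = b·y = 6.92 × 3.74 = 25.88 m². Wetted perimeter P = b + 2y = 6.92 + 2×3.74 = 14.4 m.
Hydraulic radius R = A/P = 25.88/14.4 = 1.797 m.
Manning's equation: Q = (1/n) A R^(2/3) S^(1/2) = (1/0.015) × 25.88 × 1.797^(2/3) × 0.01^(1/2) = 255 m³/s.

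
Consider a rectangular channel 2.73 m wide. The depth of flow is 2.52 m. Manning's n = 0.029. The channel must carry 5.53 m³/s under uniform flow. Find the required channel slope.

S = 0.000639

Flow area A = b·y = 2.73 × 2.52 = 6.88 m². Wetted perimeter P = b + 2y = 2.73 + 2×2.52 = 7.77 m.
Hydraulic radius R = A/P = 6.88/7.77 = 0.8854 m.
From Manning's equation, S = [nQ / (1 A R^(2/3))]² = [0.029 × 5.53 / (1 × 6.88 × 0.8854^(2/3))]² = 0.000639.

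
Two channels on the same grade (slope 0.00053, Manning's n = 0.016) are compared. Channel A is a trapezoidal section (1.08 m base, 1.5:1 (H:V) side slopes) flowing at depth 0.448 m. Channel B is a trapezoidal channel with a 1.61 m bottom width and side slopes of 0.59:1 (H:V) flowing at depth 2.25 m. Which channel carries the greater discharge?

Channel A: With bottom width b = 1.08 m and side slope z = 1.5: A = (b + zy)y = (1.08 + 1.5×0.448)×0.448 = 0.7849 m²; P = b + 2y√(1+z²) = 1.08 + 2×0.448×1.803 = 2.695 m. Hydraulic radius R = A/P = 0.7849/2.695 = 0.2912 m. Q_A = (1/0.016)·0.7849·0.2912^(2/3)·√0.00053 = 0.4962 m³/s.
Channel B: With bottom width b = 1.61 m and side slope z = 0.59: A = (b + zy)y = (1.61 + 0.59×2.25)×2.25 = 6.609 m²; P = b + 2y√(1+z²) = 1.61 + 2×2.25×1.161 = 6.835 m. Hydraulic radius R = A/P = 6.609/6.835 = 0.967 m. Q_B = (1/0.016)·6.609·0.967^(2/3)·√0.00053 = 9.3 m³/s.
Q_A = 0.4962 m³/s vs Q_B = 9.3 m³/s, so channel B carries more.

channel B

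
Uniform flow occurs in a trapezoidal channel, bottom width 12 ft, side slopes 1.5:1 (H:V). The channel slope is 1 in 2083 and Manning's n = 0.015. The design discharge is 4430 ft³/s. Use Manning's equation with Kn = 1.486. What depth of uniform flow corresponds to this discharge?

y_n = 15 ft

Manning's equation rearranged: A R^(2/3) = nQ / (1.486·√S) = 0.015 × 4430 / (1.486 × √0.0004801) = 2041.
Trying y = 12.7 ft: A R^(2/3) = 1419 — too small.
Trying y = 15 ft: A R^(2/3) = 2041 — ≈ 2041.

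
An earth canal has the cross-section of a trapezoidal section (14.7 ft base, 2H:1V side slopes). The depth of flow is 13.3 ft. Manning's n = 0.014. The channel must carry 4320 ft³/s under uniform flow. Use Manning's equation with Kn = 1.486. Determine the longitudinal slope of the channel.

With bottom width b = 14.7 ft and side slope z = 2: A = (b + zy)y = (14.7 + 2×13.3)×13.3 = 549.3 ft²; P = b + 2y√(1+z²) = 14.7 + 2×13.3×2.236 = 74.18 ft.
Hydraulic radius R = A/P = 549.3/74.18 = 7.405 ft.
From Manning's equation, S = [nQ / (1.486 A R^(2/3))]² = [0.014 × 4320 / (1.486 × 549.3 × 7.405^(2/3))]² = 0.00038.

S = 0.00038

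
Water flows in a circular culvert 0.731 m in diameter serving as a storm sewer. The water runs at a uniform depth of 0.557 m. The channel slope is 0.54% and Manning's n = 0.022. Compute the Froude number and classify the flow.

For a circular section of diameter D = 0.731 m at depth y = 0.557 m, the central angle is θ = 2 arccos(1 − 2y/D) = 4.245 rad. Then A = (D²/8)(θ − sin θ) = 0.3431 m² and P = Dθ/2 = 1.551 m.
Hydraulic radius R = A/P = 0.3431/1.551 = 0.2212 m.
V = (1/n) R^(2/3) √S = (1/0.022) × 0.2212^(2/3) × √0.0054 = 1.222 m/s. Hydraulic depth D_h = A/T = 0.3431/0.6226 = 0.5511 m.
Froude number Fr = V/√(g·D_h) = 1.222/√(9.81×0.5511) = 0.525, which is less than 1, so the flow is subcritical.

subcritical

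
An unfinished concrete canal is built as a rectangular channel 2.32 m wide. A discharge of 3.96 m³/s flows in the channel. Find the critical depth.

y_c = 0.667 m

For a rectangular channel, critical depth y_c = (q²/g)^(1/3) where q = Q/b = 3.96/2.32 = 1.707 m²/s.
So y_c = (1.707²/9.81)^(1/3) = 0.667 m.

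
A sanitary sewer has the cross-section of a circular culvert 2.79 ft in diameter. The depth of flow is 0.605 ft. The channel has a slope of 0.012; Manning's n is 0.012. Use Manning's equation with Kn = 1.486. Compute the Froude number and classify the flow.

For a circular section of diameter D = 2.79 ft at depth y = 0.605 ft, the central angle is θ = 2 arccos(1 − 2y/D) = 1.938 rad. Then A = (D²/8)(θ − sin θ) = 0.977 ft² and P = Dθ/2 = 2.703 ft.
Hydraulic radius R = A/P = 0.977/2.703 = 0.3615 ft.
V = (1.486/n) R^(2/3) √S = (1.486/0.012) × 0.3615^(2/3) × √0.012 = 6.883 ft/s. Hydraulic depth D_h = A/T = 0.977/2.299 = 0.4249 ft.
Froude number Fr = V/√(g·D_h) = 6.883/√(32.2×0.4249) = 1.86, which is greater than 1, so the flow is supercritical.

supercritical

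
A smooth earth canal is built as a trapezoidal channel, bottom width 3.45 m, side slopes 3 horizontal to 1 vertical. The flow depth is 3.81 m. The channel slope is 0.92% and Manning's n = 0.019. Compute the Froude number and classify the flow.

With bottom width b = 3.45 m and side slope z = 3: A = (b + zy)y = (3.45 + 3×3.81)×3.81 = 56.69 m²; P = b + 2y√(1+z²) = 3.45 + 2×3.81×3.162 = 27.55 m.
Hydraulic radius R = A/P = 56.69/27.55 = 2.058 m.
V = (1/n) R^(2/3) √S = (1/0.019) × 2.058^(2/3) × √0.0092 = 8.168 m/s. Hydraulic depth D_h = A/T = 56.69/26.31 = 2.155 m.
Froude number Fr = V/√(g·D_h) = 8.168/√(9.81×2.155) = 1.78, which is greater than 1, so the flow is supercritical.

supercritical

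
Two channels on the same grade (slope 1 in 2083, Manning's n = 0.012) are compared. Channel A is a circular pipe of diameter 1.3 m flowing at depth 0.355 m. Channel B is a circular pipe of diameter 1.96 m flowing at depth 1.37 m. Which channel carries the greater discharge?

Channel A: For a circular section of diameter D = 1.3 m at depth y = 0.355 m, the central angle is θ = 2 arccos(1 − 2y/D) = 2.199 rad. Then A = (D²/8)(θ − sin θ) = 0.2938 m² and P = Dθ/2 = 1.43 m. Hydraulic radius R = A/P = 0.2938/1.43 = 0.2055 m. Q_A = (1/0.012)·0.2938·0.2055^(2/3)·√0.0004801 = 0.1868 m³/s.
Channel B: For a circular section of diameter D = 1.96 m at depth y = 1.37 m, the central angle is θ = 2 arccos(1 − 2y/D) = 3.96 rad. Then A = (D²/8)(θ − sin θ) = 2.252 m² and P = Dθ/2 = 3.881 m. Hydraulic radius R = A/P = 2.252/3.881 = 0.5803 m. Q_B = (1/0.012)·2.252·0.5803^(2/3)·√0.0004801 = 2.861 m³/s.
Q_A = 0.1868 m³/s vs Q_B = 2.861 m³/s, so channel B carries more.

channel B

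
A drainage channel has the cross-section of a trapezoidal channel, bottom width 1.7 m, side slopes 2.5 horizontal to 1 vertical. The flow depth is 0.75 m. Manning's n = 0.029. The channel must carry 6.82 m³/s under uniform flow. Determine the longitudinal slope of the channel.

S = 0.015

With bottom width b = 1.7 m and side slope z = 2.5: A = (b + zy)y = (1.7 + 2.5×0.75)×0.75 = 2.681 m²; P = b + 2y√(1+z²) = 1.7 + 2×0.75×2.693 = 5.739 m.
Hydraulic radius R = A/P = 2.681/5.739 = 0.4672 m.
From Manning's equation, S = [nQ / (1 A R^(2/3))]² = [0.029 × 6.82 / (1 × 2.681 × 0.4672^(2/3))]² = 0.015.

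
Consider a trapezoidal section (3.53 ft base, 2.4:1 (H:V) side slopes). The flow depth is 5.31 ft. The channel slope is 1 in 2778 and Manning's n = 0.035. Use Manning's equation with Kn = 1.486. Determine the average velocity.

V = 1.59 ft/s

With bottom width b = 3.53 ft and side slope z = 2.4: A = (b + zy)y = (3.53 + 2.4×5.31)×5.31 = 86.41 ft²; P = b + 2y√(1+z²) = 3.53 + 2×5.31×2.6 = 31.14 ft.
Hydraulic radius R = A/P = 86.41/31.14 = 2.775 ft.
From Manning's equation, V = (1.486/n) R^(2/3) S^(1/2) = (1.486/0.035) × 2.775^(2/3) × 0.00036^(1/2) = 1.59 ft/s.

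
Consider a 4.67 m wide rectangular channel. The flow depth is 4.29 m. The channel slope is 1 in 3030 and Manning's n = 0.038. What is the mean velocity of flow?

Flow area A = b·y = 4.67 × 4.29 = 20.03 m². Wetted perimeter P = b + 2y = 4.67 + 2×4.29 = 13.25 m.
Hydraulic radius R = A/P = 20.03/13.25 = 1.512 m.
From Manning's equation, V = (1/n) R^(2/3) S^(1/2) = (1/0.038) × 1.512^(2/3) × 0.00033^(1/2) = 0.63 m/s.

V = 0.63 m/s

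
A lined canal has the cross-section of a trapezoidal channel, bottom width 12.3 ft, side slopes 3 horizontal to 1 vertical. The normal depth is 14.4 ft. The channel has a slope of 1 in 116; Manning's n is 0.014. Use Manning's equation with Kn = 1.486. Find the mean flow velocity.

V = 38.5 ft/s

With bottom width b = 12.3 ft and side slope z = 3: A = (b + zy)y = (12.3 + 3×14.4)×14.4 = 799.2 ft²; P = b + 2y√(1+z²) = 12.3 + 2×14.4×3.162 = 103.4 ft.
Hydraulic radius R = A/P = 799.2/103.4 = 7.731 ft.
From Manning's equation, V = (1.486/n) R^(2/3) S^(1/2) = (1.486/0.014) × 7.731^(2/3) × 0.008621^(1/2) = 38.5 ft/s.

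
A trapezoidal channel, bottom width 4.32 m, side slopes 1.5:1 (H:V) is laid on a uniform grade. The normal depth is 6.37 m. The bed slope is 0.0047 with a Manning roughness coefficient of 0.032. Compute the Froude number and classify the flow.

With bottom width b = 4.32 m and side slope z = 1.5: A = (b + zy)y = (4.32 + 1.5×6.37)×6.37 = 88.38 m²; P = b + 2y√(1+z²) = 4.32 + 2×6.37×1.803 = 27.29 m.
Hydraulic radius R = A/P = 88.38/27.29 = 3.239 m.
V = (1/n) R^(2/3) √S = (1/0.032) × 3.239^(2/3) × √0.0047 = 4.69 m/s. Hydraulic depth D_h = A/T = 88.38/23.43 = 3.772 m.
Froude number Fr = V/√(g·D_h) = 4.69/√(9.81×3.772) = 0.771, which is less than 1, so the flow is subcritical.

subcritical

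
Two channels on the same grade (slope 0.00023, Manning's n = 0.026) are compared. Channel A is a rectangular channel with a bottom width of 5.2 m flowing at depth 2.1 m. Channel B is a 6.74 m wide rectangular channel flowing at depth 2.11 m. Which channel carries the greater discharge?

Channel A: Flow area A = b·y = 5.2 × 2.1 = 10.92 m². Wetted perimeter P = b + 2y = 5.2 + 2×2.1 = 9.4 m. Hydraulic radius R = A/P = 10.92/9.4 = 1.162 m. Q_A = (1/0.026)·10.92·1.162^(2/3)·√0.00023 = 7.039 m³/s.
Channel B: Flow area A = b·y = 6.74 × 2.11 = 14.22 m². Wetted perimeter P = b + 2y = 6.74 + 2×2.11 = 10.96 m. Hydraulic radius R = A/P = 14.22/10.96 = 1.298 m. Q_B = (1/0.026)·14.22·1.298^(2/3)·√0.00023 = 9.869 m³/s.
Q_A = 7.039 m³/s vs Q_B = 9.869 m³/s, so channel B carries more.

channel B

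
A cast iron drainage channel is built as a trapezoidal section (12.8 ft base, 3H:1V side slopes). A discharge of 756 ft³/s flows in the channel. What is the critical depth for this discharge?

y_c = 3.6 ft

At critical depth, Q² T / (g A³) = 1, i.e. A³/T = Q²/g = 756²/32.2 = 17750.
Try y = 4.31 ft: A³/T = 35280 — over.
Try y = 3.6 ft: A³/T = 17830 — close enough.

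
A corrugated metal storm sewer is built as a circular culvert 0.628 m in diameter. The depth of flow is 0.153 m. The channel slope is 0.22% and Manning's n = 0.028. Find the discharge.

For a circular section of diameter D = 0.628 m at depth y = 0.153 m, the central angle is θ = 2 arccos(1 − 2y/D) = 2.065 rad. Then A = (D²/8)(θ − sin θ) = 0.05839 m² and P = Dθ/2 = 0.6484 m.
Hydraulic radius R = A/P = 0.05839/0.6484 = 0.09006 m.
Manning's equation: Q = (1/n) A R^(2/3) S^(1/2) = (1/0.028) × 0.05839 × 0.09006^(2/3) × 0.0022^(1/2) = 0.0197 m³/s.

Q = 0.0197 m³/s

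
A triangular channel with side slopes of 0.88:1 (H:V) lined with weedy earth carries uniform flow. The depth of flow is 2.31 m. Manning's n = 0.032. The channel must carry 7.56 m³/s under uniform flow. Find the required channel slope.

S = 0.00381

For a triangular section with side slope z = 0.88: A = zy² = 0.88×2.31² = 4.696 m²; P = 2y√(1+z²) = 2×2.31×1.332 = 6.154 m.
Hydraulic radius R = A/P = 4.696/6.154 = 0.763 m.
From Manning's equation, S = [nQ / (1 A R^(2/3))]² = [0.032 × 7.56 / (1 × 4.696 × 0.763^(2/3))]² = 0.00381.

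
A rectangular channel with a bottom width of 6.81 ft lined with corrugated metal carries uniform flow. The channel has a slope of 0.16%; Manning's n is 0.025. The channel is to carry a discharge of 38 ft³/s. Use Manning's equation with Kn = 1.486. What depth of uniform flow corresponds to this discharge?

Manning's equation rearranged: A R^(2/3) = nQ / (1.486·√S) = 0.025 × 38 / (1.486 × √0.0016) = 15.98.
Try y = 1.57 ft: A R^(2/3) = 11.22 — short.
Try y = 2.4 ft: A R^(2/3) = 20.53 — over.
Try y = 2.01 ft: A R^(2/3) = 16 — ≈ 15.98.

y_n = 2.01 ft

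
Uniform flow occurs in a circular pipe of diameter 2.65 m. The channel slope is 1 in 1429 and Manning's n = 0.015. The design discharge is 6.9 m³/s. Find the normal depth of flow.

Manning's equation rearranged: A R^(2/3) = nQ / (1·√S) = 0.015 × 6.9 / (√0.0006998) = 3.913.
At y = 1.66 m: A R^(2/3) = 3.005 — low.
At y = 2.36 m: A R^(2/3) = 4.446 — high.
At y = 2.03 m: A R^(2/3) = 3.915 — matches.

y_n = 2.03 m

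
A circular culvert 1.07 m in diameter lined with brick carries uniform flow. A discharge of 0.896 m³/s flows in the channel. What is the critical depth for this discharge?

At critical depth, Q² T / (g A³) = 1, i.e. A³/T = Q²/g = 0.896²/9.81 = 0.08184.
At y = 0.464 m: A³/T = 0.04927 — short.
At y = 0.589 m: A³/T = 0.1226 — over.
At y = 0.53 m: A³/T = 0.08194 — matches.

y_c = 0.53 m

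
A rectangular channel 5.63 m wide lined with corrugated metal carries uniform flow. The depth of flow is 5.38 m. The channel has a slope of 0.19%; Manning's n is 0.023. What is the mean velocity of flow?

V = 2.85 m/s

Flow area A = b·y = 5.63 × 5.38 = 30.29 m². Wetted perimeter P = b + 2y = 5.63 + 2×5.38 = 16.39 m.
Hydraulic radius R = A/P = 30.29/16.39 = 1.848 m.
From Manning's equation, V = (1/n) R^(2/3) S^(1/2) = (1/0.023) × 1.848^(2/3) × 0.0019^(1/2) = 2.85 m/s.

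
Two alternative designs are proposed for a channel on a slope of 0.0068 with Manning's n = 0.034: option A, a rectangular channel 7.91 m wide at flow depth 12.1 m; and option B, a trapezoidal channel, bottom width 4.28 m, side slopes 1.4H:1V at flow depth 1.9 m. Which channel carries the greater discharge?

Channel A: Flow area A = b·y = 7.91 × 12.1 = 95.71 m². Wetted perimeter P = b + 2y = 7.91 + 2×12.1 = 32.11 m. Hydraulic radius R = A/P = 95.71/32.11 = 2.981 m. Q_A = (1/0.034)·95.71·2.981^(2/3)·√0.0068 = 480.8 m³/s.
Channel B: With bottom width b = 4.28 m and side slope z = 1.4: A = (b + zy)y = (4.28 + 1.4×1.9)×1.9 = 13.19 m²; P = b + 2y√(1+z²) = 4.28 + 2×1.9×1.72 = 10.82 m. Hydraulic radius R = A/P = 13.19/10.82 = 1.219 m. Q_B = (1/0.034)·13.19·1.219^(2/3)·√0.0068 = 36.49 m³/s.
Q_A = 480.8 m³/s vs Q_B = 36.49 m³/s, so channel A carries more.

channel A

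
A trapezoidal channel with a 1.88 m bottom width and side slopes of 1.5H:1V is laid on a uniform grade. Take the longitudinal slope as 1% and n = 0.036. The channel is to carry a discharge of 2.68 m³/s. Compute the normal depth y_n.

Manning's equation rearranged: A R^(2/3) = nQ / (1·√S) = 0.036 × 2.68 / (√0.01) = 0.9648.
At y = 0.704 m: A R^(2/3) = 1.246 — too large.
At y = 0.426 m: A R^(2/3) = 0.4959 — too small.
At y = 0.614 m: A R^(2/3) = 0.9647 — ≈ 0.9648.

y_n = 0.614 m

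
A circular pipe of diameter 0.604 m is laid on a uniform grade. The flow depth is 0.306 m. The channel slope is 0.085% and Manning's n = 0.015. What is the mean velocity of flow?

For a circular section of diameter D = 0.604 m at depth y = 0.306 m, the central angle is θ = 2 arccos(1 − 2y/D) = 3.168 rad. Then A = (D²/8)(θ − sin θ) = 0.1457 m² and P = Dθ/2 = 0.9568 m.
Hydraulic radius R = A/P = 0.1457/0.9568 = 0.1523 m.
From Manning's equation, V = (1/n) R^(2/3) S^(1/2) = (1/0.015) × 0.1523^(2/3) × 0.00085^(1/2) = 0.554 m/s.

V = 0.554 m/s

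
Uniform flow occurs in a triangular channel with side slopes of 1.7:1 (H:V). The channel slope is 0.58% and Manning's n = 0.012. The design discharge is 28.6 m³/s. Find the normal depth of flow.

y_n = 1.78 m

Manning's equation rearranged: A R^(2/3) = nQ / (1·√S) = 0.012 × 28.6 / (√0.0058) = 4.506.
Trying y = 1.42 m: A R^(2/3) = 2.471 — too small.
Trying y = 1.78 m: A R^(2/3) = 4.514 — ≈ 4.506.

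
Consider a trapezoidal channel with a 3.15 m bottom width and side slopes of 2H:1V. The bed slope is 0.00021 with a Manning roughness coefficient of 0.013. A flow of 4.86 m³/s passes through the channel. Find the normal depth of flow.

y_n = 1.05 m

Manning's equation rearranged: A R^(2/3) = nQ / (1·√S) = 0.013 × 4.86 / (√0.00021) = 4.36.
At y = 0.847 m: A R^(2/3) = 2.891 — too small.
At y = 1.23 m: A R^(2/3) = 5.935 — too large.
At y = 1.05 m: A R^(2/3) = 4.357 — matches.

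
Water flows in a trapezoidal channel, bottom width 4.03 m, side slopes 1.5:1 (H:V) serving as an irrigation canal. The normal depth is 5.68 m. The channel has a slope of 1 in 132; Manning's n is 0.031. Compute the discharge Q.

Q = 408 m³/s

With bottom width b = 4.03 m and side slope z = 1.5: A = (b + zy)y = (4.03 + 1.5×5.68)×5.68 = 71.28 m²; P = b + 2y√(1+z²) = 4.03 + 2×5.68×1.803 = 24.51 m.
Hydraulic radius R = A/P = 71.28/24.51 = 2.908 m.
Manning's equation: Q = (1/n) A R^(2/3) S^(1/2) = (1/0.031) × 71.28 × 2.908^(2/3) × 0.007576^(1/2) = 408 m³/s.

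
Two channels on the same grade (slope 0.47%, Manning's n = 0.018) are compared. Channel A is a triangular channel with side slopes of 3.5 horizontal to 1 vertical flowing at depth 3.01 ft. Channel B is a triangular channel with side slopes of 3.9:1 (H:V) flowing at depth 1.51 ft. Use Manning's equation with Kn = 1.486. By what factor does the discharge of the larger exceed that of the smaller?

5.62

Channel A: For a triangular section with side slope z = 3.5: A = zy² = 3.5×3.01² = 31.71 ft²; P = 2y√(1+z²) = 2×3.01×3.64 = 21.91 ft. Hydraulic radius R = A/P = 31.71/21.91 = 1.447 ft. Q_A = (1.486/0.018)·31.71·1.447^(2/3)·√0.0047 = 229.6 ft³/s.
Channel B: For a triangular section with side slope z = 3.9: A = zy² = 3.9×1.51² = 8.892 ft²; P = 2y√(1+z²) = 2×1.51×4.026 = 12.16 ft. Hydraulic radius R = A/P = 8.892/12.16 = 0.7313 ft. Q_B = (1.486/0.018)·8.892·0.7313^(2/3)·√0.0047 = 40.85 ft³/s.
The larger discharge is 229.6 ft³/s and the smaller is 40.85 ft³/s; the ratio is 5.62.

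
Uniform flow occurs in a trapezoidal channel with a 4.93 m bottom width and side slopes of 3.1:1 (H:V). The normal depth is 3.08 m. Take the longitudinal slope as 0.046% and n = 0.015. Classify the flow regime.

With bottom width b = 4.93 m and side slope z = 3.1: A = (b + zy)y = (4.93 + 3.1×3.08)×3.08 = 44.59 m²; P = b + 2y√(1+z²) = 4.93 + 2×3.08×3.257 = 24.99 m.
Hydraulic radius R = A/P = 44.59/24.99 = 1.784 m.
V = (1/n) R^(2/3) √S = (1/0.015) × 1.784^(2/3) × √0.00046 = 2.103 m/s. Hydraulic depth D_h = A/T = 44.59/24.03 = 1.856 m.
Froude number Fr = V/√(g·D_h) = 2.103/√(9.81×1.856) = 0.493, which is less than 1, so the flow is subcritical.

subcritical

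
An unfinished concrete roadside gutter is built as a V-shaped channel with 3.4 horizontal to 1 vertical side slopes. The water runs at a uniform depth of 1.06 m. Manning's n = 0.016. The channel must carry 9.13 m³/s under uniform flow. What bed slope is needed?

For a triangular section with side slope z = 3.4: A = zy² = 3.4×1.06² = 3.82 m²; P = 2y√(1+z²) = 2×1.06×3.544 = 7.513 m.
Hydraulic radius R = A/P = 3.82/7.513 = 0.5085 m.
From Manning's equation, S = [nQ / (1 A R^(2/3))]² = [0.016 × 9.13 / (1 × 3.82 × 0.5085^(2/3))]² = 0.0036.

S = 0.0036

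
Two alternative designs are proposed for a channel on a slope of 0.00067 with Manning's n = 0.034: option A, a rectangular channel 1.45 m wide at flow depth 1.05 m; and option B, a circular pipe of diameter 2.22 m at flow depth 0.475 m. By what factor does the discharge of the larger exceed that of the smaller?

3.3

Channel A: Flow area A = b·y = 1.45 × 1.05 = 1.522 m². Wetted perimeter P = b + 2y = 1.45 + 2×1.05 = 3.55 m. Hydraulic radius R = A/P = 1.522/3.55 = 0.4289 m. Q_A = (1/0.034)·1.522·0.4289^(2/3)·√0.00067 = 0.6592 m³/s.
Channel B: For a circular section of diameter D = 2.22 m at depth y = 0.475 m, the central angle is θ = 2 arccos(1 − 2y/D) = 1.924 rad. Then A = (D²/8)(θ − sin θ) = 0.6069 m² and P = Dθ/2 = 2.135 m. Hydraulic radius R = A/P = 0.6069/2.135 = 0.2842 m. Q_B = (1/0.034)·0.6069·0.2842^(2/3)·√0.00067 = 0.1997 m³/s.
The larger discharge is 0.6592 m³/s and the smaller is 0.1997 m³/s; the ratio is 3.3.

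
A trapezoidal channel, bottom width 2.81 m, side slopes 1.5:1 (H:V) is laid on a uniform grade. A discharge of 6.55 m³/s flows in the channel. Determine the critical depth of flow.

At critical depth, Q² T / (g A³) = 1, i.e. A³/T = Q²/g = 6.55²/9.81 = 4.373.
Trying y = 0.502 m: A³/T = 1.326 — too small.
Trying y = 0.844 m: A³/T = 7.621 — too large.
Trying y = 0.718 m: A³/T = 4.379 — ≈ 4.373.

y_c = 0.718 m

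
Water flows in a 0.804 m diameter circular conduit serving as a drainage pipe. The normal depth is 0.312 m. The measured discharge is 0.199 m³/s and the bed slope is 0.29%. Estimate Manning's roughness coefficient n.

For a circular section of diameter D = 0.804 m at depth y = 0.312 m, the central angle is θ = 2 arccos(1 − 2y/D) = 2.69 rad. Then A = (D²/8)(θ − sin θ) = 0.1821 m² and P = Dθ/2 = 1.081 m.
Hydraulic radius R = A/P = 0.1821/1.081 = 0.1684 m.
Rearranging Manning's equation: n = (1/Q) A R^(2/3) S^(1/2) = (1/0.199) × 0.1821 × 0.1684^(2/3) × √0.0029 = 0.015.

n = 0.015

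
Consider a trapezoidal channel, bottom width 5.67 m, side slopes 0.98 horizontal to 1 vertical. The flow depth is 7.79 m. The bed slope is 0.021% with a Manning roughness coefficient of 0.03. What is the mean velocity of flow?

V = 1.17 m/s

With bottom width b = 5.67 m and side slope z = 0.98: A = (b + zy)y = (5.67 + 0.98×7.79)×7.79 = 103.6 m²; P = b + 2y√(1+z²) = 5.67 + 2×7.79×1.4 = 27.48 m.
Hydraulic radius R = A/P = 103.6/27.48 = 3.771 m.
From Manning's equation, V = (1/n) R^(2/3) S^(1/2) = (1/0.03) × 3.771^(2/3) × 0.00021^(1/2) = 1.17 m/s.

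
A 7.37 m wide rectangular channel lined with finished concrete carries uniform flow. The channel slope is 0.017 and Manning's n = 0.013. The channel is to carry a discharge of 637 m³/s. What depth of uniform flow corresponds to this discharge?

Manning's equation rearranged: A R^(2/3) = nQ / (1·√S) = 0.013 × 637 / (√0.017) = 63.51.
Try y = 6.2 m: A R^(2/3) = 79.88 — over.
Try y = 5.17 m: A R^(2/3) = 63.5 — matches.

y_n = 5.17 m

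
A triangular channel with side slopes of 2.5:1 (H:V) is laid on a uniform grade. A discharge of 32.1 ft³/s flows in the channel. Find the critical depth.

At critical depth, Q² T / (g A³) = 1, i.e. A³/T = Q²/g = 32.1²/32.2 = 32.
Trying y = 2.03 ft: A³/T = 107.7 — high.
Trying y = 1.59 ft: A³/T = 31.76 — matches.

y_c = 1.59 ft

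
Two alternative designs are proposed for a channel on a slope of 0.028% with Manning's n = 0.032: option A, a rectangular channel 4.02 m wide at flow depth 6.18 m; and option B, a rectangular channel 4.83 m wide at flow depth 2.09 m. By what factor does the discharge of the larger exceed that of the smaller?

Channel A: Flow area A = b·y = 4.02 × 6.18 = 24.84 m². Wetted perimeter P = b + 2y = 4.02 + 2×6.18 = 16.38 m. Hydraulic radius R = A/P = 24.84/16.38 = 1.517 m. Q_A = (1/0.032)·24.84·1.517^(2/3)·√0.00028 = 17.15 m³/s.
Channel B: Flow area A = b·y = 4.83 × 2.09 = 10.09 m². Wetted perimeter P = b + 2y = 4.83 + 2×2.09 = 9.01 m. Hydraulic radius R = A/P = 10.09/9.01 = 1.12 m. Q_B = (1/0.032)·10.09·1.12^(2/3)·√0.00028 = 5.694 m³/s.
The larger discharge is 17.15 m³/s and the smaller is 5.694 m³/s; the ratio is 3.01.

3.01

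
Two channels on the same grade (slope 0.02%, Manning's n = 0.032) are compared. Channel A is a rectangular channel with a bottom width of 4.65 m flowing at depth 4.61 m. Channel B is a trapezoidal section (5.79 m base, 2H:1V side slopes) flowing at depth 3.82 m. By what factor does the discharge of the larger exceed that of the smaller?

Channel A: Flow area A = b·y = 4.65 × 4.61 = 21.44 m². Wetted perimeter P = b + 2y = 4.65 + 2×4.61 = 13.87 m. Hydraulic radius R = A/P = 21.44/13.87 = 1.546 m. Q_A = (1/0.032)·21.44·1.546^(2/3)·√0.0002 = 12.66 m³/s.
Channel B: With bottom width b = 5.79 m and side slope z = 2: A = (b + zy)y = (5.79 + 2×3.82)×3.82 = 51.3 m²; P = b + 2y√(1+z²) = 5.79 + 2×3.82×2.236 = 22.87 m. Hydraulic radius R = A/P = 51.3/22.87 = 2.243 m. Q_B = (1/0.032)·51.3·2.243^(2/3)·√0.0002 = 38.85 m³/s.
The larger discharge is 38.85 m³/s and the smaller is 12.66 m³/s; the ratio is 3.07.

3.07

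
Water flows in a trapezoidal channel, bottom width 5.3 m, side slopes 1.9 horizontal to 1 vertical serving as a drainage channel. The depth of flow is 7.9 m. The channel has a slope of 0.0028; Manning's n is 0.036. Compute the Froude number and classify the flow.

subcritical

With bottom width b = 5.3 m and side slope z = 1.9: A = (b + zy)y = (5.3 + 1.9×7.9)×7.9 = 160.4 m²; P = b + 2y√(1+z²) = 5.3 + 2×7.9×2.147 = 39.22 m.
Hydraulic radius R = A/P = 160.4/39.22 = 4.091 m.
V = (1/n) R^(2/3) √S = (1/0.036) × 4.091^(2/3) × √0.0028 = 3.76 m/s. Hydraulic depth D_h = A/T = 160.4/35.32 = 4.543 m.
Froude number Fr = V/√(g·D_h) = 3.76/√(9.81×4.543) = 0.563, which is less than 1, so the flow is subcritical.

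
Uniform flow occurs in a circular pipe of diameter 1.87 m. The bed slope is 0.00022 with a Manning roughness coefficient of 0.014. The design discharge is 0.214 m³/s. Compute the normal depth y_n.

Manning's equation rearranged: A R^(2/3) = nQ / (1·√S) = 0.014 × 0.214 / (√0.00022) = 0.202.
Try y = 0.544 m: A R^(2/3) = 0.3052 — too large.
Try y = 0.357 m: A R^(2/3) = 0.1318 — too small.
Try y = 0.441 m: A R^(2/3) = 0.2018 — ≈ 0.202.

y_n = 0.441 m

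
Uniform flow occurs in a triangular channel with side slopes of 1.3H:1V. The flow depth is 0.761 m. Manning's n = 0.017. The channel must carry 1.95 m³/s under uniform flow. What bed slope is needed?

S = 0.00959

For a triangular section with side slope z = 1.3: A = zy² = 1.3×0.761² = 0.7529 m²; P = 2y√(1+z²) = 2×0.761×1.64 = 2.496 m.
Hydraulic radius R = A/P = 0.7529/2.496 = 0.3016 m.
From Manning's equation, S = [nQ / (1 A R^(2/3))]² = [0.017 × 1.95 / (1 × 0.7529 × 0.3016^(2/3))]² = 0.00959.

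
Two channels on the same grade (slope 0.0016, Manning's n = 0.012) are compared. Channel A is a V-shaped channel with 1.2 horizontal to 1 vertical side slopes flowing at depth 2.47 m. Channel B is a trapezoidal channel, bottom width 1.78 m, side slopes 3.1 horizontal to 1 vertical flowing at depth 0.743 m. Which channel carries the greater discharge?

Channel A: For a triangular section with side slope z = 1.2: A = zy² = 1.2×2.47² = 7.321 m²; P = 2y√(1+z²) = 2×2.47×1.562 = 7.717 m. Hydraulic radius R = A/P = 7.321/7.717 = 0.9488 m. Q_A = (1/0.012)·7.321·0.9488^(2/3)·√0.0016 = 23.56 m³/s.
Channel B: With bottom width b = 1.78 m and side slope z = 3.1: A = (b + zy)y = (1.78 + 3.1×0.743)×0.743 = 3.034 m²; P = b + 2y√(1+z²) = 1.78 + 2×0.743×3.257 = 6.62 m. Hydraulic radius R = A/P = 3.034/6.62 = 0.4583 m. Q_B = (1/0.012)·3.034·0.4583^(2/3)·√0.0016 = 6.011 m³/s.
Q_A = 23.56 m³/s vs Q_B = 6.011 m³/s, so channel A carries more.

channel A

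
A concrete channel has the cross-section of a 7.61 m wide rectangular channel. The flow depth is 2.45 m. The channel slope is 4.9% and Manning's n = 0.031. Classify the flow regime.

Flow area A = b·y = 7.61 × 2.45 = 18.64 m². Wetted perimeter P = b + 2y = 7.61 + 2×2.45 = 12.51 m.
Hydraulic radius R = A/P = 18.64/12.51 = 1.49 m.
V = (1/n) R^(2/3) √S = (1/0.031) × 1.49^(2/3) × √0.049 = 9.317 m/s. Hydraulic depth D_h = A/T = 18.64/7.61 = 2.45 m.
Froude number Fr = V/√(g·D_h) = 9.317/√(9.81×2.45) = 1.9, which is greater than 1, so the flow is supercritical.

supercritical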